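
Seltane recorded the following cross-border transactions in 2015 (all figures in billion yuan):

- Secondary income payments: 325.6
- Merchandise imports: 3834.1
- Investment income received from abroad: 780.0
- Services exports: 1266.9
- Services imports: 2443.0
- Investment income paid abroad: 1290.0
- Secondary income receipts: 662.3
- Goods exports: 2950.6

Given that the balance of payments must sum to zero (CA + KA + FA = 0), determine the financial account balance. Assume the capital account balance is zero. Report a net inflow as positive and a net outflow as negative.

2232.9

Goods balance = 2950.6 - 3834.1 = -883.5
Services balance = 1266.9 - 2443.0 = -1176.1
Trade balance (goods + services) = -883.5 + (-1176.1) = -2059.6
Net primary income = 780.0 - 1290.0 = -510.0
Net secondary income = 662.3 - 325.6 = 336.7
Current account = -2059.6 + (-510.0) + 336.7 = -2232.9
Financial account = -(-2232.9) = 2232.9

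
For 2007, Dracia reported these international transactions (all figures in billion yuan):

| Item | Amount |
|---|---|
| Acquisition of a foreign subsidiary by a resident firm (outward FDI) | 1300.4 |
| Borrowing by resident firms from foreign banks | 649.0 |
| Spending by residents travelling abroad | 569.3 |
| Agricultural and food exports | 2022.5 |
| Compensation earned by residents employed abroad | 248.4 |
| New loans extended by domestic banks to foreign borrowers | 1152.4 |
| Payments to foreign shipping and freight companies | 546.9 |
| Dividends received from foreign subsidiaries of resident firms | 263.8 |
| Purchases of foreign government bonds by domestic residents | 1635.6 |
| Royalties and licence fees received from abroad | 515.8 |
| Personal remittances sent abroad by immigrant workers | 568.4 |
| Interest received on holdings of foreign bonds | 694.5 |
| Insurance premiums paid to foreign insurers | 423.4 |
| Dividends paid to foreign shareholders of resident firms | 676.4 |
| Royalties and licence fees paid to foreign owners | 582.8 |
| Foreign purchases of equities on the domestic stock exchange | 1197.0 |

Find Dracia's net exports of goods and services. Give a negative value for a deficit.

415.9

Goods: 2022.5
Services: 515.8 - 423.4 - 546.9 - 569.3 - 582.8 = -1606.6
Trade balance = 2022.5 + (-1606.6) = 415.9
(Excluded from the trade balance — financial account: acquisition of a foreign subsidiary by a resident firm (outward FDI) 1300.4, borrowing by resident firms from foreign banks 649.0, new loans extended by domestic banks to foreign borrowers 1152.4, purchases of foreign government bonds by domestic residents 1635.6, foreign purchases of equities on the domestic stock exchange 1197.0; primary income: compensation earned by residents employed abroad 248.4, dividends received from foreign subsidiaries of resident firms 263.8, interest received on holdings of foreign bonds 694.5, dividends paid to foreign shareholders of resident firms 676.4; secondary income: personal remittances sent abroad by immigrant workers 568.4.)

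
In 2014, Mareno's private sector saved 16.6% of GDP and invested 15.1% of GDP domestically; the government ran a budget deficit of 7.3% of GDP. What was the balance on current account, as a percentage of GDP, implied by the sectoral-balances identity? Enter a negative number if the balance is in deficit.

-5.8

By the sectoral-balances identity, CA = (S_private - I) + (T - G).
Private balance = 16.6 - 15.1 = 1.5
Government balance (T - G) = -7.3
CA = 1.5 + (-7.3) = -5.8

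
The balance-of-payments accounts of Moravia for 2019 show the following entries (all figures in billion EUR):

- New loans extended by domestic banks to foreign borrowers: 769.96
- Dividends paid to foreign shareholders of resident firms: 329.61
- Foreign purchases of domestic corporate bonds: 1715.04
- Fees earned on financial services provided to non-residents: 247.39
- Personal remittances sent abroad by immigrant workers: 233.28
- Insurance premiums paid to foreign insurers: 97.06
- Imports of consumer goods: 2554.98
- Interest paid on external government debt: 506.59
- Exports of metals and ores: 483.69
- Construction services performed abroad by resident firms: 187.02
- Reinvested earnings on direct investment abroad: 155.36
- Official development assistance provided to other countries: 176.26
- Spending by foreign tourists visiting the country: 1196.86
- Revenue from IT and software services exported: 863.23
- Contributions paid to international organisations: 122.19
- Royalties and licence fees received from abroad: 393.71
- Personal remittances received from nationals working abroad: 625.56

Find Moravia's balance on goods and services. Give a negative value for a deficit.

Goods: -2554.98 + 483.69 = -2071.29
Services: 863.23 + 393.71 - 97.06 + 187.02 + 247.39 + 1196.86 = 2791.15
Trade balance = -2071.29 + 2791.15 = 719.86
(Excluded from the trade balance — financial account: new loans extended by domestic banks to foreign borrowers 769.96, foreign purchases of domestic corporate bonds 1715.04; primary income: dividends paid to foreign shareholders of resident firms 329.61, interest paid on external government debt 506.59, reinvested earnings on direct investment abroad 155.36; secondary income: personal remittances sent abroad by immigrant workers 233.28, official development assistance provided to other countries 176.26, contributions paid to international organisations 122.19, personal remittances received from nationals working abroad 625.56.)

719.86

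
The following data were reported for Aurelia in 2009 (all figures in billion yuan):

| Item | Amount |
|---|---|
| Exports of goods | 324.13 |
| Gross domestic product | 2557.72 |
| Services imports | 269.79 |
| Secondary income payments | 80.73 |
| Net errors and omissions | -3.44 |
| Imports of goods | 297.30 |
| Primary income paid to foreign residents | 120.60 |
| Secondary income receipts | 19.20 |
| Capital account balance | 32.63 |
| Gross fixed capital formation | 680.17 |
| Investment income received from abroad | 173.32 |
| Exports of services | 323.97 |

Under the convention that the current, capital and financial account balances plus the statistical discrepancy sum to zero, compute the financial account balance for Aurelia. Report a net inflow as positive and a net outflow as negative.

Goods balance = 324.13 - 297.30 = 26.83
Services balance = 323.97 - 269.79 = 54.18
Trade balance (goods + services) = 26.83 + 54.18 = 81.01
Net primary income = 173.32 - 120.60 = 52.72
Net secondary income = 19.20 - 80.73 = -61.53
Current account = 81.01 + 52.72 + (-61.53) = 72.20
Financial account = -(72.20 + 32.63 + (-3.44)) = -101.39

-101.39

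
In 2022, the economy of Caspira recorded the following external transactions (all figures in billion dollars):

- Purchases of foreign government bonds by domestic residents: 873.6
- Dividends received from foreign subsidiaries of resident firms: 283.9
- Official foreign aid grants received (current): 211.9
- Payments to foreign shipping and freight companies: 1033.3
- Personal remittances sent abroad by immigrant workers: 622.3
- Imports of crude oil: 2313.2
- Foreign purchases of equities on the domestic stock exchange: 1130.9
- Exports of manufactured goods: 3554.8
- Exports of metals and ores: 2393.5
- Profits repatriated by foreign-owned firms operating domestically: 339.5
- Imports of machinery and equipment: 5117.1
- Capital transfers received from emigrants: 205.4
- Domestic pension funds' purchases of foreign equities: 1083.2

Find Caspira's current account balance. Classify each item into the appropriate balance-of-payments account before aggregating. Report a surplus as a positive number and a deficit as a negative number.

Goods: -5117.1 - 2313.2 + 3554.8 + 2393.5 = -1482.0
Services: -1033.3
Primary income: 283.9 - 339.5 = -55.6
Secondary income: -622.3 + 211.9 = -410.4
Current account = (-1482.0) + (-1033.3) + (-55.6) + (-410.4) = -2981.3
(Excluded from the current account — financial account: purchases of foreign government bonds by domestic residents 873.6, foreign purchases of equities on the domestic stock exchange 1130.9, domestic pension funds' purchases of foreign equities 1083.2; capital account: capital transfers received from emigrants 205.4.)

-2981.3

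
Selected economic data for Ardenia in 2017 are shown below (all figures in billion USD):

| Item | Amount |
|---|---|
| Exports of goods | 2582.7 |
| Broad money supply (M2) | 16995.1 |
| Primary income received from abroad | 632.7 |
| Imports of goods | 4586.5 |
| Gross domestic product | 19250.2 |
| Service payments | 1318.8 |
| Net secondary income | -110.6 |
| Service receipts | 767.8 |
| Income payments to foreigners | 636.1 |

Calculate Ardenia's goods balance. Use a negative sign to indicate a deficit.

-2003.8

Goods balance = 2582.7 - 4586.5 = -2003.8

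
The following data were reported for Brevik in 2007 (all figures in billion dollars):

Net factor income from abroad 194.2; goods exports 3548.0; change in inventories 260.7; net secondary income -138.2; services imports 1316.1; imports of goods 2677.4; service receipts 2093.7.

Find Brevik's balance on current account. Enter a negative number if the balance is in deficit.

1704.2

Goods balance = 3548.0 - 2677.4 = 870.6
Services balance = 2093.7 - 1316.1 = 777.6
Trade balance (goods + services) = 870.6 + 777.6 = 1648.2
Net primary income = 194.2
Net secondary income = -138.2
Current account = 1648.2 + 194.2 + (-138.2) = 1704.2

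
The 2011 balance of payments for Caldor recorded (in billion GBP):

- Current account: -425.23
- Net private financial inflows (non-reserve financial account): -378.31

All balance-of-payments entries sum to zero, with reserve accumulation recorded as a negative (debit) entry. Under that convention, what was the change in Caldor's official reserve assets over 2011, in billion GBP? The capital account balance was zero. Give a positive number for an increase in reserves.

Official reserve transactions balance = -((-425.23) + (-378.31)) = 803.54
An accumulation of reserves is recorded as a debit (negative entry), so the change in the stock of reserves is the negative of that balance.
Change in official reserves = -(803.54) = -803.54

-803.54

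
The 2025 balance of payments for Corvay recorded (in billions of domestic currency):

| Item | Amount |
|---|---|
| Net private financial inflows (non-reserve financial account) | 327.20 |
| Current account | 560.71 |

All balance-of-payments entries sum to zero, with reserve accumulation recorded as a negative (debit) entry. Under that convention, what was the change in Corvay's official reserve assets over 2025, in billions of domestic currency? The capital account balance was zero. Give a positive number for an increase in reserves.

887.91

Official reserve transactions balance = -(560.71 + 327.20) = -887.91
An accumulation of reserves is recorded as a debit (negative entry), so the change in the stock of reserves is the negative of that balance.
Change in official reserves = -(-887.91) = 887.91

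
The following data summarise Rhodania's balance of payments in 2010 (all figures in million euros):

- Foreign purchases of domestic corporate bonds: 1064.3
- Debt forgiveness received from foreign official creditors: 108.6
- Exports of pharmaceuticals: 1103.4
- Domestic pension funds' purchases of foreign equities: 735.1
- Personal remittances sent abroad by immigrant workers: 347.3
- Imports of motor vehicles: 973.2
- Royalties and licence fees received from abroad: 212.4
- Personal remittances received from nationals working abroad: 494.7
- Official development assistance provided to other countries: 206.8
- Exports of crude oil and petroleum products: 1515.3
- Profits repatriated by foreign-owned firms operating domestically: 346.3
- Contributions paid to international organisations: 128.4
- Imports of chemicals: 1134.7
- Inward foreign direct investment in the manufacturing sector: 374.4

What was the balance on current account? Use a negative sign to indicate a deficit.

189.1

Goods: 1103.4 - 1134.7 + 1515.3 - 973.2 = 510.8
Services: 212.4
Primary income: -346.3
Secondary income: -206.8 - 347.3 - 128.4 + 494.7 = -187.8
Current account = 510.8 + 212.4 + (-346.3) + (-187.8) = 189.1
(Excluded from the current account — financial account: foreign purchases of domestic corporate bonds 1064.3, domestic pension funds' purchases of foreign equities 735.1, inward foreign direct investment in the manufacturing sector 374.4; capital account: debt forgiveness received from foreign official creditors 108.6.)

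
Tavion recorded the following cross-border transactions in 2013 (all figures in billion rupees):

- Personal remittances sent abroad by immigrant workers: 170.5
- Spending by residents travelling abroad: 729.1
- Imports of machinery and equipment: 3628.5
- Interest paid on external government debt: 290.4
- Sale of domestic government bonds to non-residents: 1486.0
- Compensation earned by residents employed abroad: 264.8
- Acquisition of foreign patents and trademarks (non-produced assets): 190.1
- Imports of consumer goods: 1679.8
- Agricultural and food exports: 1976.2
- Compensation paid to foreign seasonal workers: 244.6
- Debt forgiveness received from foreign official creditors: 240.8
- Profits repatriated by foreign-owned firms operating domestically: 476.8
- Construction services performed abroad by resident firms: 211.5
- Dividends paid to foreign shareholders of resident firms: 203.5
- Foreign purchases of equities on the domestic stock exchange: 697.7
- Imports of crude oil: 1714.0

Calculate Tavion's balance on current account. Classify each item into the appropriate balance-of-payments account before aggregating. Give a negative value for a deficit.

-6684.7

Goods: -3628.5 + 1976.2 - 1679.8 - 1714.0 = -5046.1
Services: -729.1 + 211.5 = -517.6
Primary income: -290.4 - 244.6 + 264.8 - 476.8 - 203.5 = -950.5
Secondary income: -170.5
Current account = (-5046.1) + (-517.6) + (-950.5) + (-170.5) = -6684.7
(Excluded from the current account — financial account: sale of domestic government bonds to non-residents 1486.0, foreign purchases of equities on the domestic stock exchange 697.7; capital account: acquisition of foreign patents and trademarks (non-produced assets) 190.1, debt forgiveness received from foreign official creditors 240.8.)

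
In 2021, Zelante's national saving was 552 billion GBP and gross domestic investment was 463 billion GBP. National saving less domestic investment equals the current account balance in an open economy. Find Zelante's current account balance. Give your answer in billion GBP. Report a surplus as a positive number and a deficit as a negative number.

CA = S - I = 552 - 463 = 89

89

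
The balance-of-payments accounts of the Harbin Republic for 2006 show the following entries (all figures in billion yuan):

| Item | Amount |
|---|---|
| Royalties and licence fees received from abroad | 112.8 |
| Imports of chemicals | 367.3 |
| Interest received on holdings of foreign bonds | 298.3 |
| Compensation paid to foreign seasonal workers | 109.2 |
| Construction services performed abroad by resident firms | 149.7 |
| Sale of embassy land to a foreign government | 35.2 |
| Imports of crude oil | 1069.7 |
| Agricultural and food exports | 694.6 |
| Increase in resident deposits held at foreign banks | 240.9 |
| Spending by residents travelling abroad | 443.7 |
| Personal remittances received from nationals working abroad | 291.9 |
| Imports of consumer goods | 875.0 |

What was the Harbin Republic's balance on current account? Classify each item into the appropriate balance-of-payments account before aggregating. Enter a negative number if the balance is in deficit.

-1317.6

Goods: -367.3 - 1069.7 + 694.6 - 875.0 = -1617.4
Services: 112.8 + 149.7 - 443.7 = -181.2
Primary income: 298.3 - 109.2 = 189.1
Secondary income: 291.9
Current account = (-1617.4) + (-181.2) + 189.1 + 291.9 = -1317.6
(Excluded from the current account — capital account: sale of embassy land to a foreign government 35.2; financial account: increase in resident deposits held at foreign banks 240.9.)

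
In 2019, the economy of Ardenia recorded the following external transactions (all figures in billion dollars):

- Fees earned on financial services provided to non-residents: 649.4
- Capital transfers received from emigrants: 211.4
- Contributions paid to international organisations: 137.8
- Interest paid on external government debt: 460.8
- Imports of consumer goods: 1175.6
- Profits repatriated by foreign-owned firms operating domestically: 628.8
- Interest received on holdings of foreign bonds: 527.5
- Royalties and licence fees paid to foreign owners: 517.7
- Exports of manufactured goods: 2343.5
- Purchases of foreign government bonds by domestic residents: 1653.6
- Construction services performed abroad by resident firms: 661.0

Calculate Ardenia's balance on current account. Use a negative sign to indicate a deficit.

1260.7

Goods: -1175.6 + 2343.5 = 1167.9
Services: 649.4 + 661.0 - 517.7 = 792.7
Primary income: -628.8 + 527.5 - 460.8 = -562.1
Secondary income: -137.8
Current account = 1167.9 + 792.7 + (-562.1) + (-137.8) = 1260.7
(Excluded from the current account — capital account: capital transfers received from emigrants 211.4; financial account: purchases of foreign government bonds by domestic residents 1653.6.)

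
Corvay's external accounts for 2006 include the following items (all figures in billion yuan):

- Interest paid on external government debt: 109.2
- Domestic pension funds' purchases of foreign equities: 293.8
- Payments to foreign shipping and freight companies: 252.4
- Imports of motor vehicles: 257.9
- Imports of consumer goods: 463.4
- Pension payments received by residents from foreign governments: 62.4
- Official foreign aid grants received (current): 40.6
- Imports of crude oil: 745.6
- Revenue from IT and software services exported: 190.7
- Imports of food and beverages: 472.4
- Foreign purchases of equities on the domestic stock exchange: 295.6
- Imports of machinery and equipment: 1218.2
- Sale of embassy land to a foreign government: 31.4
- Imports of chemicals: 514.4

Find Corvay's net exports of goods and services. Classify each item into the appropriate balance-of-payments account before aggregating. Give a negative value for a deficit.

-3733.6

Goods: -514.4 - 1218.2 - 472.4 - 745.6 - 463.4 - 257.9 = -3671.9
Services: -252.4 + 190.7 = -61.7
Trade balance = -3671.9 + (-61.7) = -3733.6
(Excluded from the trade balance — primary income: interest paid on external government debt 109.2; financial account: domestic pension funds' purchases of foreign equities 293.8, foreign purchases of equities on the domestic stock exchange 295.6; secondary income: pension payments received by residents from foreign governments 62.4, official foreign aid grants received (current) 40.6; capital account: sale of embassy land to a foreign government 31.4.)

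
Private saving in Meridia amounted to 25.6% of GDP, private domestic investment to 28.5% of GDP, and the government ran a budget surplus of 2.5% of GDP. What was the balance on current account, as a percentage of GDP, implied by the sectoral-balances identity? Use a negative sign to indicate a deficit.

-0.4

By the sectoral-balances identity, CA = (S_private - I) + (T - G).
Private balance = 25.6 - 28.5 = -2.9
Government balance (T - G) = 2.5
CA = -2.9 + 2.5 = -0.4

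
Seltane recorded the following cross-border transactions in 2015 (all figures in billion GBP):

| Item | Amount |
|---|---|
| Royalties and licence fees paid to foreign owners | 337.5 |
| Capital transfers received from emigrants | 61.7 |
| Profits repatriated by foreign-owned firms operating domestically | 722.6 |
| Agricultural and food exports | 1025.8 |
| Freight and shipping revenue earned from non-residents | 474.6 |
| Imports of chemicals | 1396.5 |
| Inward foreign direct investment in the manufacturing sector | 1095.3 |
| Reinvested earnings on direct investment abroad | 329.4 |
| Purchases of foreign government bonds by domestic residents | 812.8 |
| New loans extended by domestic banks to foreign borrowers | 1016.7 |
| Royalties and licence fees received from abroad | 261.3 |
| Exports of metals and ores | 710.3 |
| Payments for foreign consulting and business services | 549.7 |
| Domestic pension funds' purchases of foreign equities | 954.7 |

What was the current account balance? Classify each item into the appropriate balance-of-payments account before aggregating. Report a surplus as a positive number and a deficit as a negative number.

Goods: 1025.8 - 1396.5 + 710.3 = 339.6
Services: -549.7 - 337.5 + 474.6 + 261.3 = -151.3
Primary income: -722.6 + 329.4 = -393.2
Current account = 339.6 + (-151.3) + (-393.2) = -204.9
(Excluded from the current account — capital account: capital transfers received from emigrants 61.7; financial account: inward foreign direct investment in the manufacturing sector 1095.3, purchases of foreign government bonds by domestic residents 812.8, new loans extended by domestic banks to foreign borrowers 1016.7, domestic pension funds' purchases of foreign equities 954.7.)

-204.9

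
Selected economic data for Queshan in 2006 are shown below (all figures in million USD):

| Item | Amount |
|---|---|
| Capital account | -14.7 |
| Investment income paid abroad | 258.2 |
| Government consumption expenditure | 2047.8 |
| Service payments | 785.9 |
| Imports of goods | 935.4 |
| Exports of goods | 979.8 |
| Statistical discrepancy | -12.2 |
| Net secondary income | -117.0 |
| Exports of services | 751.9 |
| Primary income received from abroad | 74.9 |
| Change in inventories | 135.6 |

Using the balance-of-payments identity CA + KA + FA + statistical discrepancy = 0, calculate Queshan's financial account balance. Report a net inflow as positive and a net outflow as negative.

316.8

Goods balance = 979.8 - 935.4 = 44.4
Services balance = 751.9 - 785.9 = -34.0
Trade balance (goods + services) = 44.4 + (-34.0) = 10.4
Net primary income = 74.9 - 258.2 = -183.3
Net secondary income = -117.0
Current account = 10.4 + (-183.3) + (-117.0) = -289.9
Financial account = -(-289.9 + (-14.7) + (-12.2)) = 316.8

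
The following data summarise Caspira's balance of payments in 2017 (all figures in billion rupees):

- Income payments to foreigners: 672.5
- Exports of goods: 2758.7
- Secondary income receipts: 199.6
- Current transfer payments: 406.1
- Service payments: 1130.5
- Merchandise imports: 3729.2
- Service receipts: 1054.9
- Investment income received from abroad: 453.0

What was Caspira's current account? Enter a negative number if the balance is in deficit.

-1472.1

Goods balance = 2758.7 - 3729.2 = -970.5
Services balance = 1054.9 - 1130.5 = -75.6
Trade balance (goods + services) = -970.5 + (-75.6) = -1046.1
Net primary income = 453.0 - 672.5 = -219.5
Net secondary income = 199.6 - 406.1 = -206.5
Current account = -1046.1 + (-219.5) + (-206.5) = -1472.1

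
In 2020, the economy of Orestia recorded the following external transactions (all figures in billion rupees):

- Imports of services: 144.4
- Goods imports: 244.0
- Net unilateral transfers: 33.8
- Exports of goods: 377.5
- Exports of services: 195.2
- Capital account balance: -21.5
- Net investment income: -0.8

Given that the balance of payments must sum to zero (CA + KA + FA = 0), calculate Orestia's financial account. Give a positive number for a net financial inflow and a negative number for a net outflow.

-195.8

Goods balance = 377.5 - 244.0 = 133.5
Services balance = 195.2 - 144.4 = 50.8
Trade balance (goods + services) = 133.5 + 50.8 = 184.3
Net primary income = -0.8
Net secondary income = 33.8
Current account = 184.3 + (-0.8) + 33.8 = 217.3
Financial account = -(217.3 + (-21.5)) = -195.8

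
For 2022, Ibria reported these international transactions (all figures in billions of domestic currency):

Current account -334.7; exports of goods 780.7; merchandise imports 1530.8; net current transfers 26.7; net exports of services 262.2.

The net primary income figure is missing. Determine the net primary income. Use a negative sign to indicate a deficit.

Current account = goods balance + services balance + net primary income + net secondary income
Sum of the known components = -461.2
Net primary income = CA - (known components) = -334.7 - (-461.2) = 126.5

126.5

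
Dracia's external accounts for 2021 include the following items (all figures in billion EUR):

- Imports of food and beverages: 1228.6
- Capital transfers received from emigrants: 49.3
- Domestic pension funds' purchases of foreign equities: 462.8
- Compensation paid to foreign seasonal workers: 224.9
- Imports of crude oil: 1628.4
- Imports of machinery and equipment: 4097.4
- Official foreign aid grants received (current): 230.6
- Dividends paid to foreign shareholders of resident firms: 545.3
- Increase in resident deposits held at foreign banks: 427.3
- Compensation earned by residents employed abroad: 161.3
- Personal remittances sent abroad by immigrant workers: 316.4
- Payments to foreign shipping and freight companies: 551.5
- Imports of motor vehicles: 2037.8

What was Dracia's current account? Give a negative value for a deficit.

-10238.4

Goods: -1628.4 - 4097.4 - 1228.6 - 2037.8 = -8992.2
Services: -551.5
Primary income: -224.9 - 545.3 + 161.3 = -608.9
Secondary income: -316.4 + 230.6 = -85.8
Current account = (-8992.2) + (-551.5) + (-608.9) + (-85.8) = -10238.4
(Excluded from the current account — capital account: capital transfers received from emigrants 49.3; financial account: domestic pension funds' purchases of foreign equities 462.8, increase in resident deposits held at foreign banks 427.3.)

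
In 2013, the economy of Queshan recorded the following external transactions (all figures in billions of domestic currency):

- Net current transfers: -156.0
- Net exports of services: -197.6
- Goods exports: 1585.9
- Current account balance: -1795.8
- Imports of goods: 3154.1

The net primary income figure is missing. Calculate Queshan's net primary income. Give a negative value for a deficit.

Current account = goods balance + services balance + net primary income + net secondary income
Sum of the known components = -1921.8
Net primary income = CA - (known components) = -1795.8 - (-1921.8) = 126.0

126.0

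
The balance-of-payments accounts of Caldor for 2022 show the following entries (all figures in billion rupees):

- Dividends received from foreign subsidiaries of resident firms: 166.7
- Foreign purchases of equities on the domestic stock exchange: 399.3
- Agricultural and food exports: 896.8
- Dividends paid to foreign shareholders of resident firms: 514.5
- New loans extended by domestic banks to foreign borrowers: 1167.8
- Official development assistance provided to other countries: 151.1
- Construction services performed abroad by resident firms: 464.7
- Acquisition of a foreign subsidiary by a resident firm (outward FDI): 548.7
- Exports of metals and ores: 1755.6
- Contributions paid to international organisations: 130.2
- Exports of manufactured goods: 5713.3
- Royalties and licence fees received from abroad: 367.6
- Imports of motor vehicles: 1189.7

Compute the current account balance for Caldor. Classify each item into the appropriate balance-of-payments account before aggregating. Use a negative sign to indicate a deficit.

Goods: -1189.7 + 5713.3 + 1755.6 + 896.8 = 7176.0
Services: 367.6 + 464.7 = 832.3
Primary income: 166.7 - 514.5 = -347.8
Secondary income: -130.2 - 151.1 = -281.3
Current account = 7176.0 + 832.3 + (-347.8) + (-281.3) = 7379.2
(Excluded from the current account — financial account: foreign purchases of equities on the domestic stock exchange 399.3, new loans extended by domestic banks to foreign borrowers 1167.8, acquisition of a foreign subsidiary by a resident firm (outward FDI) 548.7.)

7379.2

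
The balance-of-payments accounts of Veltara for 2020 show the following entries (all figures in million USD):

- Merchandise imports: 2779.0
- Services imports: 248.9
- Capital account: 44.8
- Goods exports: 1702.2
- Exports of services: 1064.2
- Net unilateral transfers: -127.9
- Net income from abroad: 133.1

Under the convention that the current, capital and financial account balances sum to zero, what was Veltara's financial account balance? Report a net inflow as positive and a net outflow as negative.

Goods balance = 1702.2 - 2779.0 = -1076.8
Services balance = 1064.2 - 248.9 = 815.3
Trade balance (goods + services) = -1076.8 + 815.3 = -261.5
Net primary income = 133.1
Net secondary income = -127.9
Current account = -261.5 + 133.1 + (-127.9) = -256.3
Financial account = -(-256.3 + 44.8) = 211.5

211.5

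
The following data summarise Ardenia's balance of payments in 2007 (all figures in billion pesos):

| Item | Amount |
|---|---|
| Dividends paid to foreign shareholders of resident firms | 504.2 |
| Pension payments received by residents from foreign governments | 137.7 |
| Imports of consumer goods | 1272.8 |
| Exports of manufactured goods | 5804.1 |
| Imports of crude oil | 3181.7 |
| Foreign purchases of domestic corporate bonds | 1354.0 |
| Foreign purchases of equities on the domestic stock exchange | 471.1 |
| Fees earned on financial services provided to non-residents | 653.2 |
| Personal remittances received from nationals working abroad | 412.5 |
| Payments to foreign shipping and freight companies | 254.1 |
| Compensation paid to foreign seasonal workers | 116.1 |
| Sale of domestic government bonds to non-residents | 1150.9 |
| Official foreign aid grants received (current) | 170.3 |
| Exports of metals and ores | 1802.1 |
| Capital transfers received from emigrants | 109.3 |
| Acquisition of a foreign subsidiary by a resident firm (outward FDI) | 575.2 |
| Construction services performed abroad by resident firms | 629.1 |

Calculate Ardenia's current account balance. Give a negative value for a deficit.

Goods: 1802.1 - 1272.8 - 3181.7 + 5804.1 = 3151.7
Services: 653.2 - 254.1 + 629.1 = 1028.2
Primary income: -504.2 - 116.1 = -620.3
Secondary income: 412.5 + 137.7 + 170.3 = 720.5
Current account = 3151.7 + 1028.2 + (-620.3) + 720.5 = 4280.1
(Excluded from the current account — financial account: foreign purchases of domestic corporate bonds 1354.0, foreign purchases of equities on the domestic stock exchange 471.1, sale of domestic government bonds to non-residents 1150.9, acquisition of a foreign subsidiary by a resident firm (outward FDI) 575.2; capital account: capital transfers received from emigrants 109.3.)

4280.1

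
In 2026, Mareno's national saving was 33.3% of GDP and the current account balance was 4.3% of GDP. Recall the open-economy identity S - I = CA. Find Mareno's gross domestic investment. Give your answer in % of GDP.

29.0

I = S - CA = 33.3 - 4.3 = 29.0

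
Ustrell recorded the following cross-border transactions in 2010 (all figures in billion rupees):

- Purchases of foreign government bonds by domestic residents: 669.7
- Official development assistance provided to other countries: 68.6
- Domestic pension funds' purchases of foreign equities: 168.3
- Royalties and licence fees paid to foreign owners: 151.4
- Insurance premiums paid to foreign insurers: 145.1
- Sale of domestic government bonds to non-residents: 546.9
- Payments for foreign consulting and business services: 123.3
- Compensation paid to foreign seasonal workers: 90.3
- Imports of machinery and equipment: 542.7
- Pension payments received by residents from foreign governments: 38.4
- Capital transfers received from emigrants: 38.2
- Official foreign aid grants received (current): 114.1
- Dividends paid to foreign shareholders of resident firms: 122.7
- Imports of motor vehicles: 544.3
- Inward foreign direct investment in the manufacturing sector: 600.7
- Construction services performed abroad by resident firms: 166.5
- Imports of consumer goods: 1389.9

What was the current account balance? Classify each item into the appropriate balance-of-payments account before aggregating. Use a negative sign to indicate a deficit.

Goods: -542.7 - 1389.9 - 544.3 = -2476.9
Services: -151.4 - 123.3 + 166.5 - 145.1 = -253.3
Primary income: -90.3 - 122.7 = -213.0
Secondary income: 114.1 - 68.6 + 38.4 = 83.9
Current account = (-2476.9) + (-253.3) + (-213.0) + 83.9 = -2859.3
(Excluded from the current account — financial account: purchases of foreign government bonds by domestic residents 669.7, domestic pension funds' purchases of foreign equities 168.3, sale of domestic government bonds to non-residents 546.9, inward foreign direct investment in the manufacturing sector 600.7; capital account: capital transfers received from emigrants 38.2.)

-2859.3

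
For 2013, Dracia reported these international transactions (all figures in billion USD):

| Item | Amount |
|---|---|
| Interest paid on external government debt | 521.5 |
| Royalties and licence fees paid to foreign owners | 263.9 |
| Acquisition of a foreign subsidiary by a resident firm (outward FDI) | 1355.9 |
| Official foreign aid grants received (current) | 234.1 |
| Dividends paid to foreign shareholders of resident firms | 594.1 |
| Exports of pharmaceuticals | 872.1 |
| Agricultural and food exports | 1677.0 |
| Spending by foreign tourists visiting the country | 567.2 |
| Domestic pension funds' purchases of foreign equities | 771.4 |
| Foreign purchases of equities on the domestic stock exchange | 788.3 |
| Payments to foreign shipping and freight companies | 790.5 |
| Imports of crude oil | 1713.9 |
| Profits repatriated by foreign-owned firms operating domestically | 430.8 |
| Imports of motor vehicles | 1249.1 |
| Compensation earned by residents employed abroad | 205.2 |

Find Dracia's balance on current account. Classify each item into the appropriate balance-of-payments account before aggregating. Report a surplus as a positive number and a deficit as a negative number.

Goods: -1249.1 + 872.1 - 1713.9 + 1677.0 = -413.9
Services: 567.2 - 790.5 - 263.9 = -487.2
Primary income: -521.5 - 430.8 - 594.1 + 205.2 = -1341.2
Secondary income: 234.1
Current account = (-413.9) + (-487.2) + (-1341.2) + 234.1 = -2008.2
(Excluded from the current account — financial account: acquisition of a foreign subsidiary by a resident firm (outward FDI) 1355.9, domestic pension funds' purchases of foreign equities 771.4, foreign purchases of equities on the domestic stock exchange 788.3.)

-2008.2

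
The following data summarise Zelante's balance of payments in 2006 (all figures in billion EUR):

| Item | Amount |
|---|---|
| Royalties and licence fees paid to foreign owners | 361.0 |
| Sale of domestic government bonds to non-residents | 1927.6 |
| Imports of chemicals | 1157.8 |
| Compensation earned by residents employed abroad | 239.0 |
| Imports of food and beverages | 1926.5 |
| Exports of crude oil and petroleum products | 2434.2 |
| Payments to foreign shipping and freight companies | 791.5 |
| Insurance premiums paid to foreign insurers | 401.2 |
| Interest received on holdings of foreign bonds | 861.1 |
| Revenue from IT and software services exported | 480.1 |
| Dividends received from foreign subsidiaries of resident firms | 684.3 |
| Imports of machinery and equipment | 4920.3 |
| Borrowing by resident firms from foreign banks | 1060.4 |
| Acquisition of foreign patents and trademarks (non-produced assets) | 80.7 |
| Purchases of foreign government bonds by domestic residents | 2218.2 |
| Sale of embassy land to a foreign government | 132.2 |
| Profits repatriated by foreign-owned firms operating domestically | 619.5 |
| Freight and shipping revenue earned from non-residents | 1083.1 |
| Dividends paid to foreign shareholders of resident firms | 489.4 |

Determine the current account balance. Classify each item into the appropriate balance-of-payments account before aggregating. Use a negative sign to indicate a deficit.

Goods: -1157.8 - 1926.5 + 2434.2 - 4920.3 = -5570.4
Services: 480.1 - 401.2 - 361.0 + 1083.1 - 791.5 = 9.5
Primary income: -489.4 + 239.0 + 684.3 + 861.1 - 619.5 = 675.5
Current account = (-5570.4) + 9.5 + 675.5 = -4885.4
(Excluded from the current account — financial account: sale of domestic government bonds to non-residents 1927.6, borrowing by resident firms from foreign banks 1060.4, purchases of foreign government bonds by domestic residents 2218.2; capital account: acquisition of foreign patents and trademarks (non-produced assets) 80.7, sale of embassy land to a foreign government 132.2.)

-4885.4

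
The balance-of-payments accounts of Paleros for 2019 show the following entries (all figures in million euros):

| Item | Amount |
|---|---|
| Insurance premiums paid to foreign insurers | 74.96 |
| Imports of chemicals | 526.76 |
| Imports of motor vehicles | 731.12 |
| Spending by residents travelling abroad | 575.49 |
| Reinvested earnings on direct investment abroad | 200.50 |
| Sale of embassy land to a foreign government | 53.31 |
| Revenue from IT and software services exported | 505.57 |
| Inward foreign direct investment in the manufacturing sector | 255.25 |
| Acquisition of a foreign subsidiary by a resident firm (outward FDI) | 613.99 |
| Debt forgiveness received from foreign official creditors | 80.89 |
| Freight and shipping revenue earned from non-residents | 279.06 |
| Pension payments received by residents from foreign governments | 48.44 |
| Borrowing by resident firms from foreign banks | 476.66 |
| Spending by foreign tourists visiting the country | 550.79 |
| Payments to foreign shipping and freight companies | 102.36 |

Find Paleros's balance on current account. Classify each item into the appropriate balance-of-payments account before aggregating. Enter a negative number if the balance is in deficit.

Goods: -731.12 - 526.76 = -1257.88
Services: 279.06 + 550.79 - 575.49 - 102.36 + 505.57 - 74.96 = 582.61
Primary income: 200.50
Secondary income: 48.44
Current account = (-1257.88) + 582.61 + 200.50 + 48.44 = -426.33
(Excluded from the current account — capital account: sale of embassy land to a foreign government 53.31, debt forgiveness received from foreign official creditors 80.89; financial account: inward foreign direct investment in the manufacturing sector 255.25, acquisition of a foreign subsidiary by a resident firm (outward FDI) 613.99, borrowing by resident firms from foreign banks 476.66.)

-426.33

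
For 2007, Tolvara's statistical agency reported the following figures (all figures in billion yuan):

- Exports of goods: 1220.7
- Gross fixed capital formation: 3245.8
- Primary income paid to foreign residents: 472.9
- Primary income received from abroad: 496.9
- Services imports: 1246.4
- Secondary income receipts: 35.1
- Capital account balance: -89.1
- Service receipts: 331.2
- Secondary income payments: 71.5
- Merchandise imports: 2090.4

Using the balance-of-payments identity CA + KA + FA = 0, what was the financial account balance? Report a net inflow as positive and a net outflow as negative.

1886.4

Goods balance = 1220.7 - 2090.4 = -869.7
Services balance = 331.2 - 1246.4 = -915.2
Trade balance (goods + services) = -869.7 + (-915.2) = -1784.9
Net primary income = 496.9 - 472.9 = 24.0
Net secondary income = 35.1 - 71.5 = -36.4
Current account = -1784.9 + 24.0 + (-36.4) = -1797.3
Financial account = -(-1797.3 + (-89.1)) = 1886.4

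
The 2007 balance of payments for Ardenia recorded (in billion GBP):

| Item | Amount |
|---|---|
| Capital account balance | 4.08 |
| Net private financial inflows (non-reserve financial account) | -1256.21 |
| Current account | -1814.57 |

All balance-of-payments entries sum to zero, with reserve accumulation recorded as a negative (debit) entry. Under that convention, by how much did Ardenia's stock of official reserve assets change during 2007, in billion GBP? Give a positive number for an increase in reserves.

Official reserve transactions balance = -((-1814.57) + 4.08 + (-1256.21)) = 3066.70
An accumulation of reserves is recorded as a debit (negative entry), so the change in the stock of reserves is the negative of that balance.
Change in official reserves = -(3066.70) = -3066.70

-3066.70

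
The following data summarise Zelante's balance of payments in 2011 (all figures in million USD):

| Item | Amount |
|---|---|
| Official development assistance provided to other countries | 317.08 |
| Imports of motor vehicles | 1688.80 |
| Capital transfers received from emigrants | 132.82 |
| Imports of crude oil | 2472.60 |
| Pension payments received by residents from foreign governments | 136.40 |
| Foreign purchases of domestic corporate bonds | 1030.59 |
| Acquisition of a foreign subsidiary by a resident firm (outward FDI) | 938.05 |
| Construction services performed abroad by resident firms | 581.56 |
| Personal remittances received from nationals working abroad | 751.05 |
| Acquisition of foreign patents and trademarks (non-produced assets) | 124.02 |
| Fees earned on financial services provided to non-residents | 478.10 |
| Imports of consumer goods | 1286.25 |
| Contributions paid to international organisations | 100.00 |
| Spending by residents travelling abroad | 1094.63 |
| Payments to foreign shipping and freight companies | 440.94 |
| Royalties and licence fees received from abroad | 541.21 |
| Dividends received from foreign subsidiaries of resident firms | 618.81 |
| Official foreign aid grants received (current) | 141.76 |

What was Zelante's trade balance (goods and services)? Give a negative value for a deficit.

Goods: -1688.80 - 2472.60 - 1286.25 = -5447.65
Services: 541.21 + 478.10 - 440.94 + 581.56 - 1094.63 = 65.30
Trade balance = -5447.65 + 65.30 = -5382.35
(Excluded from the trade balance — secondary income: official development assistance provided to other countries 317.08, pension payments received by residents from foreign governments 136.40, personal remittances received from nationals working abroad 751.05, contributions paid to international organisations 100.00, official foreign aid grants received (current) 141.76; capital account: capital transfers received from emigrants 132.82, acquisition of foreign patents and trademarks (non-produced assets) 124.02; financial account: foreign purchases of domestic corporate bonds 1030.59, acquisition of a foreign subsidiary by a resident firm (outward FDI) 938.05; primary income: dividends received from foreign subsidiaries of resident firms 618.81.)

-5382.35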